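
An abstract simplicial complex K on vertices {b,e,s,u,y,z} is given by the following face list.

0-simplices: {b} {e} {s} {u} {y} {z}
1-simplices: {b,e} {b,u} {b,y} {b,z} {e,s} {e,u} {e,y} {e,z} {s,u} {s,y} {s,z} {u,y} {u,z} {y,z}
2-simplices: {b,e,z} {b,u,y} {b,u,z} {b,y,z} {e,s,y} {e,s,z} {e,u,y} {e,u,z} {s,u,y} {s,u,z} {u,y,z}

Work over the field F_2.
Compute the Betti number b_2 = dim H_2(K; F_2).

n_0=6 n_1=14 n_2=11  [Z2]
∂1: piv[be,bu,by,bz,es] rk=5  ker:eu,ey,ez,su,sy,sz,uy,uz,yz
∂2: piv[bez,buy,buz,byz,esy,esz,euy,euz,suy] rk=9  ker:suz,uyz
b_2=(11−9)−0=2

b_2=2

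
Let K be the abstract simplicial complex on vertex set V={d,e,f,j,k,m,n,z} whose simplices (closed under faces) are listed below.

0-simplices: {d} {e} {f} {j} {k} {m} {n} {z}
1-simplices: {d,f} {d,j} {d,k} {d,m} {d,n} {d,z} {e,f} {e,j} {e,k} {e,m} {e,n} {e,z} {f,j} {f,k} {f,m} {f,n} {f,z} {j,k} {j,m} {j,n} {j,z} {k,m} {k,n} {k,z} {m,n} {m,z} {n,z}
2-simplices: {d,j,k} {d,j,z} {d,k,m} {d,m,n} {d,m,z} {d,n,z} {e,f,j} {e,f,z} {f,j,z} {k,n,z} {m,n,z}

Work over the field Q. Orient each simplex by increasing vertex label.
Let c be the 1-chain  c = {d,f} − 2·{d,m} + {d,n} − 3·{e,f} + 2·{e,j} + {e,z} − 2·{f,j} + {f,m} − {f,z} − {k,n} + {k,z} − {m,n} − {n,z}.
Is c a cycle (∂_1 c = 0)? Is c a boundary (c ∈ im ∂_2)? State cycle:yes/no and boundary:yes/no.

n_0=8 n_1=27 n_2=11  [Q]
∂1: piv[df,dj,dk,dm,dn,dz,ef] rk=7  ker:ej,ek,em,en,ez,fj,fk,fm,fn,fz,jk,jm,jn,jz,km,kn,kz,mn,mz,nz
∂2: piv[djk,djz,dkm,dmn,dmz,dnz,efj,efz,fjz,knz] rk=10  ker:mnz
∂1c = 0
c vs im∂2: residual ≠ 0 ⇒ not boundary

cycle:yes boundary:no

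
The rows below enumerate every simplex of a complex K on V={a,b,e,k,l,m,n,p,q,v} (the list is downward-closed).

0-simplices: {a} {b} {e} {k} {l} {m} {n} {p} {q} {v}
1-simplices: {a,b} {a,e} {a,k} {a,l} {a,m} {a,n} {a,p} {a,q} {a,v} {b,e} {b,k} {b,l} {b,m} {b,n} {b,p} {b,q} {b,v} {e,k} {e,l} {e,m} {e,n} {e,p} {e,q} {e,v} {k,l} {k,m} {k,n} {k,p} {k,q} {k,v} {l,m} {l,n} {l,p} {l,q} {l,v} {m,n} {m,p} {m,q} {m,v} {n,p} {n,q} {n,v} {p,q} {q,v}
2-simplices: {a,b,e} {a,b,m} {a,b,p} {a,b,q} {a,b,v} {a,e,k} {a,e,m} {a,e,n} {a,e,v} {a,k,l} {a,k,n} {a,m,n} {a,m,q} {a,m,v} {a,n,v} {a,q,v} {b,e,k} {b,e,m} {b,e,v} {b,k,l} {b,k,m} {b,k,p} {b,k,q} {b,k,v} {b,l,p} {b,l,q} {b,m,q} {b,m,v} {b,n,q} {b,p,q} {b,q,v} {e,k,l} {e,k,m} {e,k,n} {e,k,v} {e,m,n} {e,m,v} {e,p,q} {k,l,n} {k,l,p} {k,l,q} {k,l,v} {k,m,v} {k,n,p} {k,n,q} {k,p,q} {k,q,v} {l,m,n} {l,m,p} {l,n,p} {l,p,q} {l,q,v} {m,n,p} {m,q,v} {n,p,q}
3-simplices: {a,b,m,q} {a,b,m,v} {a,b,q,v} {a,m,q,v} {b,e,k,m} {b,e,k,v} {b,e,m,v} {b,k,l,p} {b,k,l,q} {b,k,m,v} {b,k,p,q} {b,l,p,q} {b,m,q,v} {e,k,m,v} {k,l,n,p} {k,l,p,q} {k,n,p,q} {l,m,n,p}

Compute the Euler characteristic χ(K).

χ(K)=3

n_0=10 n_1=44 n_2=55 n_3=18
χ=+10−44+55−18=3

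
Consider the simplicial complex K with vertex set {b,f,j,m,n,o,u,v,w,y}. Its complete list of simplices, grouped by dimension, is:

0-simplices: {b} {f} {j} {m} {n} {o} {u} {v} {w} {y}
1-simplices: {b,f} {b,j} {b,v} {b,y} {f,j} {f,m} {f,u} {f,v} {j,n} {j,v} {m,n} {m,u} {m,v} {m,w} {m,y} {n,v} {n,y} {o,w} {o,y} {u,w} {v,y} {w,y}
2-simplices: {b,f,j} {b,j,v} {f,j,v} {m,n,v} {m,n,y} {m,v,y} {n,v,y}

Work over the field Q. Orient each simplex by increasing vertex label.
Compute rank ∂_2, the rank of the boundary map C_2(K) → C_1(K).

n_0=10 n_1=22 n_2=7  [Q]
∂1: piv[bf,bj,bv,by,fm,fu,jn,mw,ow] rk=9  ker:fj,fv,jv,mn,mu,mv,my,nv,ny,oy,uw,vy,wy
∂2: piv[bfj,bjv,fjv,mnv,mny,mvy] rk=6  ker:nvy
rk∂_2=6

rank∂_2=6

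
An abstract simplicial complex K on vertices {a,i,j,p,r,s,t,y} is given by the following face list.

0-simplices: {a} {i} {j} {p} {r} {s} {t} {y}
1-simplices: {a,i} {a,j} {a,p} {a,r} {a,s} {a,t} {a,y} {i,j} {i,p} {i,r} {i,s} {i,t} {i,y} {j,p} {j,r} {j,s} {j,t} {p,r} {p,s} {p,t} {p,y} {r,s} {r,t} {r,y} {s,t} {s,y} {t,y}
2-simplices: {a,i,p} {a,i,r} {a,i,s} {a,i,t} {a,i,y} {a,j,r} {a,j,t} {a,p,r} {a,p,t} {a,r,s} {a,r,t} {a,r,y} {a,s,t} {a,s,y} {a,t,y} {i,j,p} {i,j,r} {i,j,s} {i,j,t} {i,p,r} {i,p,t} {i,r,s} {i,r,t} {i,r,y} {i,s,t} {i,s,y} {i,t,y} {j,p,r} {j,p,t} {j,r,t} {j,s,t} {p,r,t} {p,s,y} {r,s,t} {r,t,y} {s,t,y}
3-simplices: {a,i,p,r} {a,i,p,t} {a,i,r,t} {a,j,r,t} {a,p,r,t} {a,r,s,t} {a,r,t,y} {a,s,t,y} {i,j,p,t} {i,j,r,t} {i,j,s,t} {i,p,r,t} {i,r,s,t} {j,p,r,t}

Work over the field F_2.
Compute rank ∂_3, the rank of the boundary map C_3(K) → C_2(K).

n_0=8 n_1=27 n_2=36 n_3=14  [Z2]
∂1: piv[ai,aj,ap,ar,as,at,ay] rk=7  ker:ij,ip,ir,is,it,iy,jp,jr,js,jt,pr,ps,pt,py,rs,rt,ry,st,sy,ty
∂2: piv[aip,air,ais,ait,aiy,ajr,ajt,apr,apt,ars,art,ary,ast,asy,aty,ijp,ijr,ijs,psy] rk=19  ker:ijt,ipr,ipt,irs,irt,iry,ist,isy,ity,jpr,jpt,jrt,jst,prt,rst,rty,sty
∂3: piv[aipr,aipt,airt,ajrt,aprt,arst,arty,asty,ijpt,ijrt,ijst,irst,jprt] rk=13  ker:iprt
rk∂_3=13

rank∂_3=13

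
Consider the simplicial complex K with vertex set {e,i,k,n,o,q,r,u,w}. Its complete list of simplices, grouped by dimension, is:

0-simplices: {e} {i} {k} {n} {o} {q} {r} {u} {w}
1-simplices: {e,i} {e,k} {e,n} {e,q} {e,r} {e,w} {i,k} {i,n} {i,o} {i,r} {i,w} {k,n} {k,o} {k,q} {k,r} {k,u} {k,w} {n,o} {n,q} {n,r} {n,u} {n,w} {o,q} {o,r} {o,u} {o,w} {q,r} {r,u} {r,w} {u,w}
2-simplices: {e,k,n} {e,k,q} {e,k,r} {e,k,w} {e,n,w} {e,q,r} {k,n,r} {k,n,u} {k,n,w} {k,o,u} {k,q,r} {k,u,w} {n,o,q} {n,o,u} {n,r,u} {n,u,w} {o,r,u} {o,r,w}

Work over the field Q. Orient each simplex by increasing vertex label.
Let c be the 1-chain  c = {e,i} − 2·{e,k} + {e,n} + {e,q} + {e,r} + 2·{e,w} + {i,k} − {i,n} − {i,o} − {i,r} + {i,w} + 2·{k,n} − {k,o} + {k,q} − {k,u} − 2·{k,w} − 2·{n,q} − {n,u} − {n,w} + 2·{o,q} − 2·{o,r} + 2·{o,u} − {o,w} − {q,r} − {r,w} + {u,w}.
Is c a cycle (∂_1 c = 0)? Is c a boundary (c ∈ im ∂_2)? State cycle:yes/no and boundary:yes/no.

cycle:no boundary:no

n_0=9 n_1=30 n_2=18  [Q]
∂1: piv[ei,ek,en,eq,er,ew,io,ku] rk=8  ker:ik,in,ir,iw,kn,ko,kq,kr,kw,no,nq,nr,nu,nw,oq,or,ou,ow,qr,ru,rw,uw
∂2: piv[ekn,ekq,ekr,ekw,enw,eqr,knr,knu,kou,kuw,noq,nou,nru,oru,orw] rk=15  ker:knw,kqr,nuw
∂1c = −4·{e} + 2·{i} + 6·{n} − 3·{o} + 3·{q} − 2·{r} − {u} − {w}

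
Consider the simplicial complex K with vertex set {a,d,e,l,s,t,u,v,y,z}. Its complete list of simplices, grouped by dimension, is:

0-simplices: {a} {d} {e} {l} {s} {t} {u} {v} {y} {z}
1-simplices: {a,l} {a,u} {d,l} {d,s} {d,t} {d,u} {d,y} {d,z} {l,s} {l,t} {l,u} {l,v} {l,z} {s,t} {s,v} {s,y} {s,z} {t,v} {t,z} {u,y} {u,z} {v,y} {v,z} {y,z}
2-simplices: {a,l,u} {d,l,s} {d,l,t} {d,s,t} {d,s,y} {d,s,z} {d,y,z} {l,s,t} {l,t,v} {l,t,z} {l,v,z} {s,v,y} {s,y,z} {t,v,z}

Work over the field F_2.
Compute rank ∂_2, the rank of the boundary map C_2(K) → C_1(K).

rank∂_2=11

n_0=10 n_1=24 n_2=14  [Z2]
∂1: piv[al,au,dl,ds,dt,dy,dz,lv] rk=8  ker:du,ls,lt,lu,lz,st,sv,sy,sz,tv,tz,uy,uz,vy,vz,yz
∂2: piv[alu,dls,dlt,dst,dsy,dsz,dyz,ltv,ltz,lvz,svy] rk=11  ker:lst,syz,tvz
rk∂_2=11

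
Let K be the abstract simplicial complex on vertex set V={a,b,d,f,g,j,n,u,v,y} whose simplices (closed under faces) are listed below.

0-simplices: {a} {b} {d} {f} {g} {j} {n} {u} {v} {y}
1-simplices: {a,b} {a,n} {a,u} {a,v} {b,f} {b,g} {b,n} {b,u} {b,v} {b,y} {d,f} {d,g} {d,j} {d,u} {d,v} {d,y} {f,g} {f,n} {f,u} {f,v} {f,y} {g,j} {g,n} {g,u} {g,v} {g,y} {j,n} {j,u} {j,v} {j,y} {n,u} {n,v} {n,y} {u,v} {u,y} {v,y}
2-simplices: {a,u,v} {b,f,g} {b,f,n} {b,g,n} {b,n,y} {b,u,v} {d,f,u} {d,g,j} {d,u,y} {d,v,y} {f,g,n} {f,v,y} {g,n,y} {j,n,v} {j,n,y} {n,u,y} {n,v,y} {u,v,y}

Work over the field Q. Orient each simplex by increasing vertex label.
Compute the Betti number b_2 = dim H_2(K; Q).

n_0=10 n_1=36 n_2=18  [Q]
∂1: piv[ab,an,au,av,bf,bg,by,df,dj] rk=9  ker:bn,bu,bv,dg,du,dv,dy,fg,fn,fu,fv,fy,gj,gn,gu,gv,gy,jn,ju,jv,jy,nu,nv,ny,uv,uy,vy
∂2: piv[auv,bfg,bfn,bgn,bny,buv,dfu,dgj,duy,dvy,fvy,gny,jnv,jny,nuy,nvy,uvy] rk=17  ker:fgn
b_2=(18−17)−0=1

b_2=1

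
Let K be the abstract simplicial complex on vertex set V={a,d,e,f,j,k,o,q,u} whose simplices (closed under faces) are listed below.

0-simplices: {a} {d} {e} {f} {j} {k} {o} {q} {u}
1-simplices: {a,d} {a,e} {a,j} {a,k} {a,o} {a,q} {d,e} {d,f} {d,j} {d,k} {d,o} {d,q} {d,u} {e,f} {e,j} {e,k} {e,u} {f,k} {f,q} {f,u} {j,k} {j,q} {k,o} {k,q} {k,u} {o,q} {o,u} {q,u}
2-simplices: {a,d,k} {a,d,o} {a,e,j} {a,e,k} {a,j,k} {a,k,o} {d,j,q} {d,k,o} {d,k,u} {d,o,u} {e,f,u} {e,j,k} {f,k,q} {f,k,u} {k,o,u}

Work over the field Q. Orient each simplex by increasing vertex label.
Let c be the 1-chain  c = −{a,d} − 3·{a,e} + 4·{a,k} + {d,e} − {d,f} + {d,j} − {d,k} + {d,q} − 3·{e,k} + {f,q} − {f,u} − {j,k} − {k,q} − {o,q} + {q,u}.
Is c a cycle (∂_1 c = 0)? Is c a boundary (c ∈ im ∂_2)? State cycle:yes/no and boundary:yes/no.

cycle:no boundary:no

n_0=9 n_1=28 n_2=15  [Q]
∂1: piv[ad,ae,aj,ak,ao,aq,df,du] rk=8  ker:de,dj,dk,do,dq,ef,ej,ek,eu,fk,fq,fu,jk,jq,ko,kq,ku,oq,ou,qu
∂2: piv[adk,ado,aej,aek,ajk,ako,djq,dku,dou,efu,fkq,fku] rk=12  ker:dko,ejk,kou
∂1c = −2·{d} + {e} − {f} + 2·{j} + {o} − {q}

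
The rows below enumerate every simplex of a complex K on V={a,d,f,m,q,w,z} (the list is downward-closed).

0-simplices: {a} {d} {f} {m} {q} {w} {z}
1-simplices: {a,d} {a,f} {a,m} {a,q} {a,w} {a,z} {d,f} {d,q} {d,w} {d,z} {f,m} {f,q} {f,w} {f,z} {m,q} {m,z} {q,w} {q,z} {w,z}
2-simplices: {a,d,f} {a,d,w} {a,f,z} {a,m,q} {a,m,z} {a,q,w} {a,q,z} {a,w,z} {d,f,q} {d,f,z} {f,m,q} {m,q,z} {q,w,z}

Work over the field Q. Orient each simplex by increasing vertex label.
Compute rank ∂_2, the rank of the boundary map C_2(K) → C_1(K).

rank∂_2=11

n_0=7 n_1=19 n_2=13  [Q]
∂1: piv[ad,af,am,aq,aw,az] rk=6  ker:df,dq,dw,dz,fm,fq,fw,fz,mq,mz,qw,qz,wz
∂2: piv[adf,adw,afz,amq,amz,aqw,aqz,awz,dfq,dfz,fmq] rk=11  ker:mqz,qwz
rk∂_2=11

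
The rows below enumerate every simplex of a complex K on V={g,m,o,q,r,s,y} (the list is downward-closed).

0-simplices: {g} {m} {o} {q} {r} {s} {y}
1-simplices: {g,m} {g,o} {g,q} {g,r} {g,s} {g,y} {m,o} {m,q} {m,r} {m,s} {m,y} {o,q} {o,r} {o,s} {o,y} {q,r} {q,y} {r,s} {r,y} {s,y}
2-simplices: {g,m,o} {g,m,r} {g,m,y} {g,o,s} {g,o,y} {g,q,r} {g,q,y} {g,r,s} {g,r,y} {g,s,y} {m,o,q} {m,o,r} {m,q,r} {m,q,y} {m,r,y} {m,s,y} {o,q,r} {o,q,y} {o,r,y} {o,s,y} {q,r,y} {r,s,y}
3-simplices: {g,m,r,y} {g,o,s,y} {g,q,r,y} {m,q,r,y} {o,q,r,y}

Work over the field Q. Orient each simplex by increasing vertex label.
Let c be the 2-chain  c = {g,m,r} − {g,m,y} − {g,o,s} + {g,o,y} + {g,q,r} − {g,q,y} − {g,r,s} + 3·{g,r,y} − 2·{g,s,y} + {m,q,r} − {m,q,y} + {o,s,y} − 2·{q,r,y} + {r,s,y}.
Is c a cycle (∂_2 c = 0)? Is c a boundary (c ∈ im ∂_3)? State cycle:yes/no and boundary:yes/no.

cycle:yes boundary:no

n_0=7 n_1=20 n_2=22 n_3=5  [Q]
∂1: piv[gm,go,gq,gr,gs,gy] rk=6  ker:mo,mq,mr,ms,my,oq,or,os,oy,qr,qy,rs,ry,sy
∂2: piv[gmo,gmr,gmy,gos,goy,gqr,gqy,grs,gry,gsy,moq,mor,mqr,msy] rk=14  ker:mqy,mry,oqr,oqy,ory,osy,qry,rsy
∂3: piv[gmry,gosy,gqry,mqry,oqry] rk=5
∂2c = 0
c vs im∂3: residual ≠ 0 ⇒ not boundary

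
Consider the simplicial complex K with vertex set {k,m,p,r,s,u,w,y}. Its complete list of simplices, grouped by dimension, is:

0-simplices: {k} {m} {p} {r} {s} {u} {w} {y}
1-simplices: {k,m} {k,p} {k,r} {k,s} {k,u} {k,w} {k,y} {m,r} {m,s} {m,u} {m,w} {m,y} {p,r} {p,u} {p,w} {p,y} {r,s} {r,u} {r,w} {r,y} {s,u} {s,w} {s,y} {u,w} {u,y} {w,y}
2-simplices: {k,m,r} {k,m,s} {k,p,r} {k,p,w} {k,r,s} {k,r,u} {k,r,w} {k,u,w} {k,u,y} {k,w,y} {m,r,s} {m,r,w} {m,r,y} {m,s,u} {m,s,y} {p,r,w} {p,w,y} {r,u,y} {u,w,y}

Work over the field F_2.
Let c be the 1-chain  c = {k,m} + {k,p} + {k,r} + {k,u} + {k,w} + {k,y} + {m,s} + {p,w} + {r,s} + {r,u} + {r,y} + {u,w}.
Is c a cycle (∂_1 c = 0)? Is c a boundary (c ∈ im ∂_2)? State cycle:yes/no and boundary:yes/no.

cycle:no boundary:no

n_0=8 n_1=26 n_2=19  [Z2]
∂1: piv[km,kp,kr,ks,ku,kw,ky] rk=7  ker:mr,ms,mu,mw,my,pr,pu,pw,py,rs,ru,rw,ry,su,sw,sy,uw,uy,wy
∂2: piv[kmr,kms,kpr,kpw,krs,kru,krw,kuw,kuy,kwy,mrw,mry,msu,msy,pwy,ruy] rk=16  ker:mrs,prw,uwy
∂1c = {u} + {w}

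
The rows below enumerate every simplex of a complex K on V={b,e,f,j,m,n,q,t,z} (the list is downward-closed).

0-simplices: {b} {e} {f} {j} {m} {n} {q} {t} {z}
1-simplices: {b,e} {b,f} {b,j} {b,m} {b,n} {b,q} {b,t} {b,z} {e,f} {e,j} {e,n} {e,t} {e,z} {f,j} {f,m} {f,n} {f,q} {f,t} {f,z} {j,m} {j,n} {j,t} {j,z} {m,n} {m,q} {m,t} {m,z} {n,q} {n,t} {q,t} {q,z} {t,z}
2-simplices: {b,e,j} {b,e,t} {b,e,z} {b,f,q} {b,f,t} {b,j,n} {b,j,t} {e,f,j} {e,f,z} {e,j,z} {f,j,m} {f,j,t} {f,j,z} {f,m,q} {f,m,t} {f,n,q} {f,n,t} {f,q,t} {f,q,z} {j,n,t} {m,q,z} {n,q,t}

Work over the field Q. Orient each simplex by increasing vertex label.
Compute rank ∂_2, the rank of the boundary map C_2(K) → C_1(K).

n_0=9 n_1=32 n_2=22  [Q]
∂1: piv[be,bf,bj,bm,bn,bq,bt,bz] rk=8  ker:ef,ej,en,et,ez,fj,fm,fn,fq,ft,fz,jm,jn,jt,jz,mn,mq,mt,mz,nq,nt,qt,qz,tz
∂2: piv[bej,bet,bez,bfq,bft,bjn,bjt,efj,efz,ejz,fjm,fjt,fmq,fmt,fnq,fnt,fqt,fqz,jnt,mqz] rk=20  ker:fjz,nqt
rk∂_2=20

rank∂_2=20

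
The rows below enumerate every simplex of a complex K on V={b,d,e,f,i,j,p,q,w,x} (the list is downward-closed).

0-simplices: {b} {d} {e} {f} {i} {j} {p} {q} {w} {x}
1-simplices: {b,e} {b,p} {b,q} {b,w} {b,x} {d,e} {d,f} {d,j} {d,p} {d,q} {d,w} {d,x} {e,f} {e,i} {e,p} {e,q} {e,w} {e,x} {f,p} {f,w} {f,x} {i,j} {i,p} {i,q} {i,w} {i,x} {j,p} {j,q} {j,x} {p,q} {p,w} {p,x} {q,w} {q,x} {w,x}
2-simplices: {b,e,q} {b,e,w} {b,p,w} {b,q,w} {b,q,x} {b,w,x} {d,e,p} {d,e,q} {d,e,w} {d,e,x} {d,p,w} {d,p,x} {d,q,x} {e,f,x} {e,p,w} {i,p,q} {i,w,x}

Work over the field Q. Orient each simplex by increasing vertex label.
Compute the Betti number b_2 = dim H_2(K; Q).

n_0=10 n_1=35 n_2=17  [Q]
∂1: piv[be,bp,bq,bw,bx,de,df,dj,ei] rk=9  ker:dp,dq,dw,dx,ef,ep,eq,ew,ex,fp,fw,fx,ij,ip,iq,iw,ix,jp,jq,jx,pq,pw,px,qw,qx,wx
∂2: piv[beq,bew,bpw,bqw,bqx,bwx,dep,deq,dew,dex,dpw,dpx,dqx,efx,ipq,iwx] rk=16  ker:epw
b_2=(17−16)−0=1

b_2=1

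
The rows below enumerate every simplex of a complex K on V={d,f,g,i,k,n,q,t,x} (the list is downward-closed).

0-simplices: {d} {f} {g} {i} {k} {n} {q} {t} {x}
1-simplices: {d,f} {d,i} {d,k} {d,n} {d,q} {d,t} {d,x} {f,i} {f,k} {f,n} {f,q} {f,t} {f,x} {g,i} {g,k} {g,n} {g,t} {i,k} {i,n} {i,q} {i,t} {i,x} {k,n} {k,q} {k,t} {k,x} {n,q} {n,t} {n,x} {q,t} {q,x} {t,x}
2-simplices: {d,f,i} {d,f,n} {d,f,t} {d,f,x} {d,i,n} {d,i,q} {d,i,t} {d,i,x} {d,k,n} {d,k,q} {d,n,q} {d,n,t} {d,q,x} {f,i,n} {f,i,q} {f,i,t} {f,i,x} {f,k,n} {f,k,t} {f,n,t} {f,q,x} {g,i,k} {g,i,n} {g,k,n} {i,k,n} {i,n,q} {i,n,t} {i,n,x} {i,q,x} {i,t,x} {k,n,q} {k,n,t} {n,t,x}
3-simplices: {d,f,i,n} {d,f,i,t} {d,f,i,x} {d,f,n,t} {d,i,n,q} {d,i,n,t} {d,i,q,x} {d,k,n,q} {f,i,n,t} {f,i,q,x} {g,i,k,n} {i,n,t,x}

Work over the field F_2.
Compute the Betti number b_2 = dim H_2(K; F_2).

b_2=1

n_0=9 n_1=32 n_2=33 n_3=12  [Z2]
∂1: piv[df,di,dk,dn,dq,dt,dx,gi] rk=8  ker:fi,fk,fn,fq,ft,fx,gk,gn,gt,ik,in,iq,it,ix,kn,kq,kt,kx,nq,nt,nx,qt,qx,tx
∂2: piv[dfi,dfn,dft,dfx,din,diq,dit,dix,dkn,dkq,dnq,dnt,dqx,fiq,fkn,fkt,gik,gin,gkn,inx,itx] rk=21  ker:fin,fit,fix,fnt,fqx,ikn,inq,int,iqx,knq,knt,ntx
∂3: piv[dfin,dfit,dfix,dfnt,dinq,dint,diqx,dknq,fiqx,gikn,intx] rk=11  ker:fint
b_2=(33−21)−11=1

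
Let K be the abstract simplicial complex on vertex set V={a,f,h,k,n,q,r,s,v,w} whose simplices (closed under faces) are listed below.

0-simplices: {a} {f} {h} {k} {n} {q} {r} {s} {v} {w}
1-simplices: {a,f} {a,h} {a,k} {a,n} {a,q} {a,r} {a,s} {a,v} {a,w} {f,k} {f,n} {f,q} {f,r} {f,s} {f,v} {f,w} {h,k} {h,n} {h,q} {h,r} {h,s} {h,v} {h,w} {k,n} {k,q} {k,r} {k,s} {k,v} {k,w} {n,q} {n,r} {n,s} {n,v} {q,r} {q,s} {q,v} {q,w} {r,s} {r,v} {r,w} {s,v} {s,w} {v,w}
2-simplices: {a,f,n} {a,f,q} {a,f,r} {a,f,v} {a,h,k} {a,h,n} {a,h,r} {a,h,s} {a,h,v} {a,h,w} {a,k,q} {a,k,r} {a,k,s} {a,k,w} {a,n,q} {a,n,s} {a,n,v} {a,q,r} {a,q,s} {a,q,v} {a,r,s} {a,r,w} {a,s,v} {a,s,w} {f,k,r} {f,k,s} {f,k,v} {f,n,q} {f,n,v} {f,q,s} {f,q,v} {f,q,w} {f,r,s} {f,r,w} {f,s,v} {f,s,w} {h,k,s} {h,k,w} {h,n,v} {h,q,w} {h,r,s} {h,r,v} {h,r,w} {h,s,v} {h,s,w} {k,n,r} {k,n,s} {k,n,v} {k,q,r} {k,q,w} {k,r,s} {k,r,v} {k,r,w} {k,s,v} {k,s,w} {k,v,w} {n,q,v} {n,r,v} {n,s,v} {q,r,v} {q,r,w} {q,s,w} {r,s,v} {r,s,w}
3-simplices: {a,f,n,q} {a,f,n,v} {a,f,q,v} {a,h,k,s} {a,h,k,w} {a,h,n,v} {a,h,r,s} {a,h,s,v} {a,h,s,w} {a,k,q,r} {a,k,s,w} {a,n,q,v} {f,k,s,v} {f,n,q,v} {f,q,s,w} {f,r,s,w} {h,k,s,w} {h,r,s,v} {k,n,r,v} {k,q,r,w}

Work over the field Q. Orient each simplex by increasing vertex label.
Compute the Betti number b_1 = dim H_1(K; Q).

n_0=10 n_1=43 n_2=64 n_3=20  [Q]
∂1: piv[af,ah,ak,an,aq,ar,as,av,aw] rk=9  ker:fk,fn,fq,fr,fs,fv,fw,hk,hn,hq,hr,hs,hv,hw,kn,kq,kr,ks,kv,kw,nq,nr,ns,nv,qr,qs,qv,qw,rs,rv,rw,sv,sw,vw
∂2: piv[afn,afq,afr,afv,ahk,ahn,ahr,ahs,ahv,ahw,akq,akr,aks,akw,anq,ans,anv,aqr,aqs,aqv,ars,arw,asv,asw,fkr,fks,fkv,fqw,frw,hqw,hrv,knr,kns,kvw] rk=34  ker:fnq,fnv,fqs,fqv,frs,fsv,fsw,hks,hkw,hnv,hrs,hrw,hsv,hsw,knv,kqr,kqw,krs,krv,krw,ksv,ksw,nqv,nrv,nsv,qrv,qrw,qsw,rsv,rsw
∂3: piv[afnq,afnv,afqv,ahks,ahkw,ahnv,ahrs,ahsv,ahsw,akqr,aksw,anqv,fksv,fqsw,frsw,hrsv,knrv,kqrw] rk=18  ker:fnqv,hksw
b_1=(43−9)−34=0

b_1=0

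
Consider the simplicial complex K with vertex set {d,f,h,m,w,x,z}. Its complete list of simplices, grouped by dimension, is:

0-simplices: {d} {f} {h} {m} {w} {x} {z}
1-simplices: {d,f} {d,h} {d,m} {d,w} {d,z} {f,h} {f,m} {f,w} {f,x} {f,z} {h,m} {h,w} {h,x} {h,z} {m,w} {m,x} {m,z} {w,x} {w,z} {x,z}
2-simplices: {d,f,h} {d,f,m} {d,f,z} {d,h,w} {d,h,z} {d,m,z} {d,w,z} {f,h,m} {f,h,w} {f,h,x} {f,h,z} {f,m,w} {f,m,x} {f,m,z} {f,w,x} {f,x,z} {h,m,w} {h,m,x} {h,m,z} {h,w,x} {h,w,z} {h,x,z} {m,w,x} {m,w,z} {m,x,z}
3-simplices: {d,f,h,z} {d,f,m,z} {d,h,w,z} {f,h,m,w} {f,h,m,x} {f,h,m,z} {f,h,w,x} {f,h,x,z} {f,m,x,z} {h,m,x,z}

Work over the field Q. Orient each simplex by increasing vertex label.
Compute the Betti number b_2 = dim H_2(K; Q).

b_2=2

n_0=7 n_1=20 n_2=25 n_3=10  [Q]
∂1: piv[df,dh,dm,dw,dz,fx] rk=6  ker:fh,fm,fw,fz,hm,hw,hx,hz,mw,mx,mz,wx,wz,xz
∂2: piv[dfh,dfm,dfz,dhw,dhz,dmz,dwz,fhm,fhw,fhx,fmw,fmx,fwx,fxz] rk=14  ker:fhz,fmz,hmw,hmx,hmz,hwx,hwz,hxz,mwx,mwz,mxz
∂3: piv[dfhz,dfmz,dhwz,fhmw,fhmx,fhmz,fhwx,fhxz,fmxz] rk=9  ker:hmxz
b_2=(25−14)−9=2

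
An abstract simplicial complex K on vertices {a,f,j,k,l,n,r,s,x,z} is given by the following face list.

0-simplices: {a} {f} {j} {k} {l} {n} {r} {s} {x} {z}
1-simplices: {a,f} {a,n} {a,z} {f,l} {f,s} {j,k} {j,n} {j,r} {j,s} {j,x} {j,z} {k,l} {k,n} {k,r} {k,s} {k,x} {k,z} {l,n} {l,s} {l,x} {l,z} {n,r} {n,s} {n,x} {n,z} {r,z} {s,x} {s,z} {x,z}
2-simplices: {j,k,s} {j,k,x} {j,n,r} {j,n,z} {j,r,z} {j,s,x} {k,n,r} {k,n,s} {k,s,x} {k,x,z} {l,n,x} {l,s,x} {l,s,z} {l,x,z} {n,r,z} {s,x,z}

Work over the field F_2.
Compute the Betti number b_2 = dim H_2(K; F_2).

n_0=10 n_1=29 n_2=16  [Z2]
∂1: piv[af,an,az,fl,fs,jk,jn,jr,jx] rk=9  ker:js,jz,kl,kn,kr,ks,kx,kz,ln,ls,lx,lz,nr,ns,nx,nz,rz,sx,sz,xz
∂2: piv[jks,jkx,jnr,jnz,jrz,jsx,knr,kns,kxz,lnx,lsx,lsz,lxz] rk=13  ker:ksx,nrz,sxz
b_2=(16−13)−0=3

b_2=3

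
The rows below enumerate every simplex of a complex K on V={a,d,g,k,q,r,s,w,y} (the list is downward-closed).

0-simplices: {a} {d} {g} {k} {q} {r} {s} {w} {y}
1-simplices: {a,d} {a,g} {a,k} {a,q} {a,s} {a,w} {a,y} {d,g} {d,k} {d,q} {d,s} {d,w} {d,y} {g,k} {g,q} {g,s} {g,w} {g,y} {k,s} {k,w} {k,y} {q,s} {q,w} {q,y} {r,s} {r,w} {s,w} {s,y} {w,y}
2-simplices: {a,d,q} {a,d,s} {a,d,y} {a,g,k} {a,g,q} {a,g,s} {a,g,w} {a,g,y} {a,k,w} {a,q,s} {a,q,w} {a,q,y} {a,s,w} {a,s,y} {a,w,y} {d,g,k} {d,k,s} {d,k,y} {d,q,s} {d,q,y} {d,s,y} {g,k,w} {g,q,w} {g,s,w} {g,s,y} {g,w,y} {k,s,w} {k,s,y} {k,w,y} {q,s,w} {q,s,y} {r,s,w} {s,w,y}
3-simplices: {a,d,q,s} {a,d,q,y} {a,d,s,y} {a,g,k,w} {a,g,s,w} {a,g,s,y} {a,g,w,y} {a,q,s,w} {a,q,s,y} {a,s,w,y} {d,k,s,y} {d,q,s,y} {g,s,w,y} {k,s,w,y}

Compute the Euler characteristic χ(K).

n_0=9 n_1=29 n_2=33 n_3=14
χ=+9−29+33−14=-1

χ(K)=-1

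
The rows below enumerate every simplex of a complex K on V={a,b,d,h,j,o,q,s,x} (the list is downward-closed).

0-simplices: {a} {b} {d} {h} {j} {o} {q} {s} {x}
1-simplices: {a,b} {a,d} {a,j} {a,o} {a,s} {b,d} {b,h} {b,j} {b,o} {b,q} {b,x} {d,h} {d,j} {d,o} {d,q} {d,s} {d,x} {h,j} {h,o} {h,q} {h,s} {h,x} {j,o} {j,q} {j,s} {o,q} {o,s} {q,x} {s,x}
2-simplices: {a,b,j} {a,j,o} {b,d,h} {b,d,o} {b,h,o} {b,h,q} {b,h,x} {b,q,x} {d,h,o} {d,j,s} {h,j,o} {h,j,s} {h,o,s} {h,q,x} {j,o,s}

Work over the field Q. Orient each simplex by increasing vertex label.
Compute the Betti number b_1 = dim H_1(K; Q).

b_1=9

n_0=9 n_1=29 n_2=15  [Q]
∂1: piv[ab,ad,aj,ao,as,bh,bq,bx] rk=8  ker:bd,bj,bo,dh,dj,do,dq,ds,dx,hj,ho,hq,hs,hx,jo,jq,js,oq,os,qx,sx
∂2: piv[abj,ajo,bdh,bdo,bho,bhq,bhx,bqx,djs,hjo,hjs,hos] rk=12  ker:dho,hqx,jos
b_1=(29−8)−12=9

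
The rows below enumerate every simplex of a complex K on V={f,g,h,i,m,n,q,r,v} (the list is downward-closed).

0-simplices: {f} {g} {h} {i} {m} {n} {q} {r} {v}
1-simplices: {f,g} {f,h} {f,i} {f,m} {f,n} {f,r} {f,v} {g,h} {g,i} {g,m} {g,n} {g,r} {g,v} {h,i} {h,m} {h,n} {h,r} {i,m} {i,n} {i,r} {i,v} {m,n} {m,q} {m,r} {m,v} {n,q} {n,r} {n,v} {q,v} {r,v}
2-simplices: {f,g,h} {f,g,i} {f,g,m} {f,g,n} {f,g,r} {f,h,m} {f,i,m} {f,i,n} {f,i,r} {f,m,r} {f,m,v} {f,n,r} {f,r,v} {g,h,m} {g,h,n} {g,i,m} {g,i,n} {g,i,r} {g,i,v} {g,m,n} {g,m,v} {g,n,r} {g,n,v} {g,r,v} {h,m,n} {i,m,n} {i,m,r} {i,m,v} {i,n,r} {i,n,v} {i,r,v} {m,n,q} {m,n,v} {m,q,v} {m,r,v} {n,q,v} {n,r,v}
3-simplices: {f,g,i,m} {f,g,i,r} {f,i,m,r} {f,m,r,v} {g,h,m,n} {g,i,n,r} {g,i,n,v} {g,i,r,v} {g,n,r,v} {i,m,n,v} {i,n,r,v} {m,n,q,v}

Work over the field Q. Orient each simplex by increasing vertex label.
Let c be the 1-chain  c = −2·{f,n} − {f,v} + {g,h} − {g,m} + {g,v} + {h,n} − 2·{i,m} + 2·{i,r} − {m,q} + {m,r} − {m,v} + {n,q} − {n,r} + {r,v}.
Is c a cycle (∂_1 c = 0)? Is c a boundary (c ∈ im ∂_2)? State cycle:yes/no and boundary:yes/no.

cycle:no boundary:no

n_0=9 n_1=30 n_2=37 n_3=12  [Q]
∂1: piv[fg,fh,fi,fm,fn,fr,fv,mq] rk=8  ker:gh,gi,gm,gn,gr,gv,hi,hm,hn,hr,im,in,ir,iv,mn,mr,mv,nq,nr,nv,qv,rv
∂2: piv[fgh,fgi,fgm,fgn,fgr,fhm,fim,fin,fir,fmr,fmv,fnr,frv,ghn,giv,gmn,gmv,gnv,mnq,mqv] rk=20  ker:ghm,gim,gin,gir,gnr,grv,hmn,imn,imr,imv,inr,inv,irv,mnv,mrv,nqv,nrv
∂3: piv[fgim,fgir,fimr,fmrv,ghmn,ginr,ginv,girv,gnrv,imnv,mnqv] rk=11  ker:inrv
∂1c = 3·{f} − {g} − 2·{m} − {n} + {r}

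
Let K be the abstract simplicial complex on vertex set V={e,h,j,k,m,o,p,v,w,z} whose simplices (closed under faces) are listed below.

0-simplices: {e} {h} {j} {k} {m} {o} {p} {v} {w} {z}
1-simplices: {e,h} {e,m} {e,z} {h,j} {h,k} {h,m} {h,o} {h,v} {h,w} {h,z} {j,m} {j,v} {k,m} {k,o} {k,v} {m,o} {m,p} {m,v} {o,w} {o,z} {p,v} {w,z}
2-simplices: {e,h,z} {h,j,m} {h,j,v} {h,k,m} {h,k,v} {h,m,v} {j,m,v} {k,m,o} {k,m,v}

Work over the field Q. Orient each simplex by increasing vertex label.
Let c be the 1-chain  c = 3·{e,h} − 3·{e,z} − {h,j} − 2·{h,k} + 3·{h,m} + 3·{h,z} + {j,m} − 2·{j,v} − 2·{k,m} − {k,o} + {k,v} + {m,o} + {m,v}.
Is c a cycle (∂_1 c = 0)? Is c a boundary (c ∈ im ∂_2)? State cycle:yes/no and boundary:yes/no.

n_0=10 n_1=22 n_2=9  [Q]
∂1: piv[eh,em,ez,hj,hk,ho,hv,hw,mp] rk=9  ker:hm,hz,jm,jv,km,ko,kv,mo,mv,ow,oz,pv,wz
∂2: piv[ehz,hjm,hjv,hkm,hkv,hmv,kmo] rk=7  ker:jmv,kmv
∂1c = 0
c vs im∂2: reduces to 0 ⇒ boundary

cycle:yes boundary:yes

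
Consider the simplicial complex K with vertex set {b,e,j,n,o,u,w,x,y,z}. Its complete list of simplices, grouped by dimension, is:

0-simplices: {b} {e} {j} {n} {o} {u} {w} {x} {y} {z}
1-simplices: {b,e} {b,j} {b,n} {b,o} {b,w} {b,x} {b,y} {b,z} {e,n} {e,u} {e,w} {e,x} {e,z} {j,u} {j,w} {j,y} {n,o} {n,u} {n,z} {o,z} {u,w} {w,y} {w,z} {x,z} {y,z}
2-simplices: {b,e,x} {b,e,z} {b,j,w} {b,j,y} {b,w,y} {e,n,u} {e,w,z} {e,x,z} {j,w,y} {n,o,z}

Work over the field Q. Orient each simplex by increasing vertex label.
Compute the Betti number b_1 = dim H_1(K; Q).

n_0=10 n_1=25 n_2=10  [Q]
∂1: piv[be,bj,bn,bo,bw,bx,by,bz,eu] rk=9  ker:en,ew,ex,ez,ju,jw,jy,no,nu,nz,oz,uw,wy,wz,xz,yz
∂2: piv[bex,bez,bjw,bjy,bwy,enu,ewz,exz,noz] rk=9  ker:jwy
b_1=(25−9)−9=7

b_1=7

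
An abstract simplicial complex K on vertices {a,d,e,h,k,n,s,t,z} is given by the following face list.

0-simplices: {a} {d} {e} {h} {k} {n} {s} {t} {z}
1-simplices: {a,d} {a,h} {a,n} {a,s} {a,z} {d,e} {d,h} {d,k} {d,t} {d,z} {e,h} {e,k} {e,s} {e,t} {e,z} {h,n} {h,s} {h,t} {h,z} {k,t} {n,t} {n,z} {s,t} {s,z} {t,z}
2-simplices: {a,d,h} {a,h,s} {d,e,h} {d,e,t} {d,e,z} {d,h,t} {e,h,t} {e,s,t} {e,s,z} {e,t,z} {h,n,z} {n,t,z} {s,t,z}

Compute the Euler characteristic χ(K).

χ(K)=-3

n_0=9 n_1=25 n_2=13
χ=+9−25+13=-3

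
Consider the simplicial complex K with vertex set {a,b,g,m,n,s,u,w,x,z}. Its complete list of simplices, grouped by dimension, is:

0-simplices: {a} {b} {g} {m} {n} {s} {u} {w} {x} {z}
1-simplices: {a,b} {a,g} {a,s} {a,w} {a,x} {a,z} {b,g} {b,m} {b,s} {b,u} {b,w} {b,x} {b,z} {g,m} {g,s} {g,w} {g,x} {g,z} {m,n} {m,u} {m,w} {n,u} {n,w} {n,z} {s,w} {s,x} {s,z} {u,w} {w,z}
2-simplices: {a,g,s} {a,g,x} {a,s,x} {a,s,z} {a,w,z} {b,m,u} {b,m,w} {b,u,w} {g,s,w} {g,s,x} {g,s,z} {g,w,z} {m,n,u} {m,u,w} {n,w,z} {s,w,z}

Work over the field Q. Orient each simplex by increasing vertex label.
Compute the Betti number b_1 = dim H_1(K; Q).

n_0=10 n_1=29 n_2=16  [Q]
∂1: piv[ab,ag,as,aw,ax,az,bm,bu,mn] rk=9  ker:bg,bs,bw,bx,bz,gm,gs,gw,gx,gz,mu,mw,nu,nw,nz,sw,sx,sz,uw,wz
∂2: piv[ags,agx,asx,asz,awz,bmu,bmw,buw,gsw,gsz,gwz,mnu,nwz] rk=13  ker:gsx,muw,swz
b_1=(29−9)−13=7

b_1=7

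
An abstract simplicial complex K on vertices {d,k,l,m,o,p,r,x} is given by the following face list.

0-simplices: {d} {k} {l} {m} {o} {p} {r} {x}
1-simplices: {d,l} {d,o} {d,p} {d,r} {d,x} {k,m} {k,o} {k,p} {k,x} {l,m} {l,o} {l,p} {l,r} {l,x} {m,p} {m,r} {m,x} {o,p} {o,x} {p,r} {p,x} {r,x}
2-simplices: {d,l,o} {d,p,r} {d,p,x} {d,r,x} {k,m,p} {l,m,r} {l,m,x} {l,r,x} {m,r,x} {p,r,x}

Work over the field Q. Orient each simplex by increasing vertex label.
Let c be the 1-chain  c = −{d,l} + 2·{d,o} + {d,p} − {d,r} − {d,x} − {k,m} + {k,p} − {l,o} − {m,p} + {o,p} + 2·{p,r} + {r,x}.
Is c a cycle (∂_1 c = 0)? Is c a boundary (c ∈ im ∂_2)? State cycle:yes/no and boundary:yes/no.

cycle:yes boundary:no

n_0=8 n_1=22 n_2=10  [Q]
∂1: piv[dl,do,dp,dr,dx,km,ko] rk=7  ker:kp,kx,lm,lo,lp,lr,lx,mp,mr,mx,op,ox,pr,px,rx
∂2: piv[dlo,dpr,dpx,drx,kmp,lmr,lmx,lrx] rk=8  ker:mrx,prx
∂1c = 0
c vs im∂2: residual ≠ 0 ⇒ not boundary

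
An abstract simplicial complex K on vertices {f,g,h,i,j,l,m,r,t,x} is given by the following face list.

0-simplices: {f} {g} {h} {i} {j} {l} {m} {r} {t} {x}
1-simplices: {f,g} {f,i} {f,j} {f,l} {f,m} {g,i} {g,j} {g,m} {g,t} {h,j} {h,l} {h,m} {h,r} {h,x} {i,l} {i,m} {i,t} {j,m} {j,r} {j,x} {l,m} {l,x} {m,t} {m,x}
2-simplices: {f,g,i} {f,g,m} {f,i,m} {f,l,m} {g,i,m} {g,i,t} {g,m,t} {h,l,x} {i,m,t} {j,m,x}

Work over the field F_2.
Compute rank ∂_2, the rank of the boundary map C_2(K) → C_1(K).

n_0=10 n_1=24 n_2=10  [Z2]
∂1: piv[fg,fi,fj,fl,fm,gt,hj,hr,hx] rk=9  ker:gi,gj,gm,hl,hm,il,im,it,jm,jr,jx,lm,lx,mt,mx
∂2: piv[fgi,fgm,fim,flm,git,gmt,hlx,jmx] rk=8  ker:gim,imt
rk∂_2=8

rank∂_2=8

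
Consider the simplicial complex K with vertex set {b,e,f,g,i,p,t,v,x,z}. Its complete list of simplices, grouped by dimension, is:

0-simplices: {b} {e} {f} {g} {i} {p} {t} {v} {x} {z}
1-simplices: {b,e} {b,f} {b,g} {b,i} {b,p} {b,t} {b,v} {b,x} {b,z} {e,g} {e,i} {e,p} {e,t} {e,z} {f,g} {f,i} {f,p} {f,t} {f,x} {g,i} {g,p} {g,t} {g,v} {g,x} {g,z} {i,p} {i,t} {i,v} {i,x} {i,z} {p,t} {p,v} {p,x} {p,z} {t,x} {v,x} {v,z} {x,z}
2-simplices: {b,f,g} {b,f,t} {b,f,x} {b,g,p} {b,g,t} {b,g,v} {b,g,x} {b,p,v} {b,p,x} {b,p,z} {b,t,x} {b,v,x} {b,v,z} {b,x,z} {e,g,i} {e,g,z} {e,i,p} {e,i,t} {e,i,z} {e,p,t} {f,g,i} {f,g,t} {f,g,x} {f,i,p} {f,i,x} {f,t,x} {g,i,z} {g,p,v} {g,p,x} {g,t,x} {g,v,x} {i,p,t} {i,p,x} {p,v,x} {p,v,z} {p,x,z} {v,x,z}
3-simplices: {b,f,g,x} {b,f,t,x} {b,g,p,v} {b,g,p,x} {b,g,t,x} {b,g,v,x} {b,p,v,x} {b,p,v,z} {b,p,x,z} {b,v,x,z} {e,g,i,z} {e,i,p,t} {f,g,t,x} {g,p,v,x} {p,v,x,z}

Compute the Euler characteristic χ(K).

n_0=10 n_1=38 n_2=37 n_3=15
χ=+10−38+37−15=-6

χ(K)=-6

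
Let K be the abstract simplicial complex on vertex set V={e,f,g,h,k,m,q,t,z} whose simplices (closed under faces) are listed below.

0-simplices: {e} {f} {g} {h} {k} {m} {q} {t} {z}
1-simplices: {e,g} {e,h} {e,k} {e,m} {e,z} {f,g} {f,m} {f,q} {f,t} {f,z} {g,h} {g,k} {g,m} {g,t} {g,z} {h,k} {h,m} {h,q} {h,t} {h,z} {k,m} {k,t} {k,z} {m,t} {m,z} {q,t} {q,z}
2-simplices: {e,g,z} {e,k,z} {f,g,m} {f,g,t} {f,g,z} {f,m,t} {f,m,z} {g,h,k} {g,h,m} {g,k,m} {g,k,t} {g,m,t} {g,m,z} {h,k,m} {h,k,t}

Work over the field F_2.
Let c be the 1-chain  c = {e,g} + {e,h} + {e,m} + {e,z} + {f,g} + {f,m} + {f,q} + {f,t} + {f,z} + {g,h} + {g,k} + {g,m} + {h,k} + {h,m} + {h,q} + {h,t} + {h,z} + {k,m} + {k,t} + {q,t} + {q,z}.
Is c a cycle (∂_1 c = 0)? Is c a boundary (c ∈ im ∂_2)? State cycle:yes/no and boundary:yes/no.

cycle:no boundary:no

n_0=9 n_1=27 n_2=15  [Z2]
∂1: piv[eg,eh,ek,em,ez,fg,fq,ft] rk=8  ker:fm,fz,gh,gk,gm,gt,gz,hk,hm,hq,ht,hz,km,kt,kz,mt,mz,qt,qz
∂2: piv[egz,ekz,fgm,fgt,fgz,fmt,fmz,ghk,ghm,gkm,gkt,hkt] rk=12  ker:gmt,gmz,hkm
∂1c = {f} + {g} + {h} + {m}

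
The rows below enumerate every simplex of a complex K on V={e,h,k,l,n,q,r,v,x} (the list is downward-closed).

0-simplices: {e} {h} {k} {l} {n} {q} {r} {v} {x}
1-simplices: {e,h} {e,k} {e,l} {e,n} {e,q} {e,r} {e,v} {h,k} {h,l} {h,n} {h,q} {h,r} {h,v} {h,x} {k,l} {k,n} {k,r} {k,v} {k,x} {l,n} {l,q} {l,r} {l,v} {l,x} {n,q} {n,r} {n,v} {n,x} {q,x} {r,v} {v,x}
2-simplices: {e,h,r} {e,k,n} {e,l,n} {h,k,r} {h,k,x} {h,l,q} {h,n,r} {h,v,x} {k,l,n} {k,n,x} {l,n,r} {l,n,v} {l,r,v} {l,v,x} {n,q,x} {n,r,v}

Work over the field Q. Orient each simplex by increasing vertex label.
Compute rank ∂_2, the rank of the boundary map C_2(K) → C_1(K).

rank∂_2=15

n_0=9 n_1=31 n_2=16  [Q]
∂1: piv[eh,ek,el,en,eq,er,ev,hx] rk=8  ker:hk,hl,hn,hq,hr,hv,kl,kn,kr,kv,kx,ln,lq,lr,lv,lx,nq,nr,nv,nx,qx,rv,vx
∂2: piv[ehr,ekn,eln,hkr,hkx,hlq,hnr,hvx,kln,knx,lnr,lnv,lrv,lvx,nqx] rk=15  ker:nrv
rk∂_2=15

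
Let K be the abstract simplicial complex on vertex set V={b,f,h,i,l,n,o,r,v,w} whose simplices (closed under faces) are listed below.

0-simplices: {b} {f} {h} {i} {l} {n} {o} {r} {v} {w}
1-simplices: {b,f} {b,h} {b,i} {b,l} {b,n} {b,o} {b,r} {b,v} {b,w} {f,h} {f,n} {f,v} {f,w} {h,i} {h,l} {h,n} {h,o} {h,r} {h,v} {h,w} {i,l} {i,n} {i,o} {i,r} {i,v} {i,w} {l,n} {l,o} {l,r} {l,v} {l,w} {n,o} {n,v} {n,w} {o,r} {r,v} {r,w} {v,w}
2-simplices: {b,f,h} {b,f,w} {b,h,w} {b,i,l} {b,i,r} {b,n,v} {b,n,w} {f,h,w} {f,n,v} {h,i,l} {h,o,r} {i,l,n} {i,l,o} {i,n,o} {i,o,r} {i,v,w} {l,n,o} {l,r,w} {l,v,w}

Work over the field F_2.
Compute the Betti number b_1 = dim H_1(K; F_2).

b_1=12

n_0=10 n_1=38 n_2=19  [Z2]
∂1: piv[bf,bh,bi,bl,bn,bo,br,bv,bw] rk=9  ker:fh,fn,fv,fw,hi,hl,hn,ho,hr,hv,hw,il,in,io,ir,iv,iw,ln,lo,lr,lv,lw,no,nv,nw,or,rv,rw,vw
∂2: piv[bfh,bfw,bhw,bil,bir,bnv,bnw,fnv,hil,hor,iln,ilo,ino,ior,ivw,lrw,lvw] rk=17  ker:fhw,lno
b_1=(38−9)−17=12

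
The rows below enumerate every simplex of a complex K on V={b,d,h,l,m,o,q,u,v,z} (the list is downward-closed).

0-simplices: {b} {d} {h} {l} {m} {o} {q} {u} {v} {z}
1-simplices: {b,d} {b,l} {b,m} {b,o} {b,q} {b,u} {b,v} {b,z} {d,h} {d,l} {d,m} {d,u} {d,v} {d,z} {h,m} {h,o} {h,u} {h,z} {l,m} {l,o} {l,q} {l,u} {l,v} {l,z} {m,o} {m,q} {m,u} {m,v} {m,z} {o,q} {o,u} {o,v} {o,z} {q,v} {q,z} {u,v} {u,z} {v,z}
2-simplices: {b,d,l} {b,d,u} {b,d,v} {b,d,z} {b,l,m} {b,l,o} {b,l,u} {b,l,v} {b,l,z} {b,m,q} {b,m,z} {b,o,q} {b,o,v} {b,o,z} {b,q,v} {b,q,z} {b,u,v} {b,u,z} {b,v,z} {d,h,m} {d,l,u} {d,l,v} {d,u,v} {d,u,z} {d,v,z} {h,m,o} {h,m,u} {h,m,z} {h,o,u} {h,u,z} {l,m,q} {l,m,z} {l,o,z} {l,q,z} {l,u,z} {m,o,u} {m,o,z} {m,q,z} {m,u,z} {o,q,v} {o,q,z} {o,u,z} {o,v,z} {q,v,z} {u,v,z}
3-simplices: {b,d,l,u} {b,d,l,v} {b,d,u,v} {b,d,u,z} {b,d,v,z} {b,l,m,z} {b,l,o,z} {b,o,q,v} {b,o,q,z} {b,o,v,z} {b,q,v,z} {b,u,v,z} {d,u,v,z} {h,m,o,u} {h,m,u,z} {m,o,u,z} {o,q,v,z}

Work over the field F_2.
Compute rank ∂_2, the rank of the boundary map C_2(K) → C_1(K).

n_0=10 n_1=38 n_2=45 n_3=17  [Z2]
∂1: piv[bd,bl,bm,bo,bq,bu,bv,bz,dh] rk=9  ker:dl,dm,du,dv,dz,hm,ho,hu,hz,lm,lo,lq,lu,lv,lz,mo,mq,mu,mv,mz,oq,ou,ov,oz,qv,qz,uv,uz,vz
∂2: piv[bdl,bdu,bdv,bdz,blm,blo,blu,blv,blz,bmq,bmz,boq,bov,boz,bqv,bqz,buv,buz,bvz,dhm,hmo,hmu,hmz,hou,huz,lmq,moz] rk=27  ker:dlu,dlv,duv,duz,dvz,lmz,loz,lqz,luz,mou,mqz,muz,oqv,oqz,ouz,ovz,qvz,uvz
∂3: piv[bdlu,bdlv,bduv,bduz,bdvz,blmz,bloz,boqv,boqz,bovz,bqvz,buvz,hmou,hmuz,mouz] rk=15  ker:duvz,oqvz
rk∂_2=27

rank∂_2=27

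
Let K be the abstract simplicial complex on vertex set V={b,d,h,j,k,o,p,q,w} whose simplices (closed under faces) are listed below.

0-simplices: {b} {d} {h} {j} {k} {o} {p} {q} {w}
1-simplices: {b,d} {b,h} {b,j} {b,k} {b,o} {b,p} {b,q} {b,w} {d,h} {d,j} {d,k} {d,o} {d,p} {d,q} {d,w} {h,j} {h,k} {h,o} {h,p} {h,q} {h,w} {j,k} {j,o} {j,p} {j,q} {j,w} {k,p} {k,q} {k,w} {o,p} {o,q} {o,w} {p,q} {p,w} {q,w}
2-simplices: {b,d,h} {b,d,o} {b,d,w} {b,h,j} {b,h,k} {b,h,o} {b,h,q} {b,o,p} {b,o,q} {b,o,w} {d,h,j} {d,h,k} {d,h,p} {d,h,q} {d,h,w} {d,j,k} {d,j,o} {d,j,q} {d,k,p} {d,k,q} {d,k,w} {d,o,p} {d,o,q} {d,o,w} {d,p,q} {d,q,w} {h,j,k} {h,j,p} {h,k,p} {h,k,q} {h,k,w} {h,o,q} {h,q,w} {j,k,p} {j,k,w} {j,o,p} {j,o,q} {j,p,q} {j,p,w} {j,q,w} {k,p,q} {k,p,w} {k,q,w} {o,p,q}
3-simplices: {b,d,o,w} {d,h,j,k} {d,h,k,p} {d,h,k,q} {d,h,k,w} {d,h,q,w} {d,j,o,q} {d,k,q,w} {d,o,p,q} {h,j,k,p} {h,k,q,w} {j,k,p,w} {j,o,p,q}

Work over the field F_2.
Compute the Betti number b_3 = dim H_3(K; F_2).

n_0=9 n_1=35 n_2=44 n_3=13  [Z2]
∂1: piv[bd,bh,bj,bk,bo,bp,bq,bw] rk=8  ker:dh,dj,dk,do,dp,dq,dw,hj,hk,ho,hp,hq,hw,jk,jo,jp,jq,jw,kp,kq,kw,op,oq,ow,pq,pw,qw
∂2: piv[bdh,bdo,bdw,bhj,bhk,bho,bhq,bop,boq,bow,dhj,dhk,dhp,dhq,dhw,djk,djo,djq,dkp,dkq,dkw,dop,dpq,dqw,hjp,jkw,jpw] rk=27  ker:doq,dow,hjk,hkp,hkq,hkw,hoq,hqw,jkp,jop,joq,jpq,jqw,kpq,kpw,kqw,opq
∂3: piv[bdow,dhjk,dhkp,dhkq,dhkw,dhqw,djoq,dkqw,dopq,hjkp,jkpw,jopq] rk=12  ker:hkqw
b_3=(13−12)−0=1

b_3=1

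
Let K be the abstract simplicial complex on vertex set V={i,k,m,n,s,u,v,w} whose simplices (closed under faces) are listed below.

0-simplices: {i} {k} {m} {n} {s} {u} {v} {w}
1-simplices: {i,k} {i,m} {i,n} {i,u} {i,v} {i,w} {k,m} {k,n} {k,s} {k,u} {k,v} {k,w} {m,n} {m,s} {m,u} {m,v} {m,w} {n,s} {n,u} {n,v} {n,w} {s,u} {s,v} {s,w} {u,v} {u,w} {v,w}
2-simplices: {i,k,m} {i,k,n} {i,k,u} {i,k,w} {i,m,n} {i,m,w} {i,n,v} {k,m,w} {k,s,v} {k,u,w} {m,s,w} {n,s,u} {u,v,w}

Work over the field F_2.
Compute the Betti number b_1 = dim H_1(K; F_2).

b_1=8

n_0=8 n_1=27 n_2=13  [Z2]
∂1: piv[ik,im,in,iu,iv,iw,ks] rk=7  ker:km,kn,ku,kv,kw,mn,ms,mu,mv,mw,ns,nu,nv,nw,su,sv,sw,uv,uw,vw
∂2: piv[ikm,ikn,iku,ikw,imn,imw,inv,ksv,kuw,msw,nsu,uvw] rk=12  ker:kmw
b_1=(27−7)−12=8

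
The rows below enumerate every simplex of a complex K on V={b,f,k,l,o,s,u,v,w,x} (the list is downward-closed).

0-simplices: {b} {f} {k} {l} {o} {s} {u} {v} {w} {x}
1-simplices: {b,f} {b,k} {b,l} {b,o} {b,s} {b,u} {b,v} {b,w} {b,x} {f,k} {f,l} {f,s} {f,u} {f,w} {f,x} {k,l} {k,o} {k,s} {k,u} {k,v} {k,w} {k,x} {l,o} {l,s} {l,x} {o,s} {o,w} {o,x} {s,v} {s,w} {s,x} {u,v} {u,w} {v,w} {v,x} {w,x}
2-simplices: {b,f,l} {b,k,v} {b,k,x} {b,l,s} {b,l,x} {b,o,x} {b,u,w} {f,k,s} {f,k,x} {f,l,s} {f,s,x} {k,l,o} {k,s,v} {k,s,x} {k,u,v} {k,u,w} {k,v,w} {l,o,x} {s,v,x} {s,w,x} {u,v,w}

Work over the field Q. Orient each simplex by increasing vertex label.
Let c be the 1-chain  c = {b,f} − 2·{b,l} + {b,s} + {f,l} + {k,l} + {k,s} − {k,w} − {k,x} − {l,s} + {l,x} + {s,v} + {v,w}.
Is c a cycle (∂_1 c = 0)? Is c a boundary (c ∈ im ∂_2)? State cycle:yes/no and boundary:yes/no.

cycle:yes boundary:no

n_0=10 n_1=36 n_2=21  [Q]
∂1: piv[bf,bk,bl,bo,bs,bu,bv,bw,bx] rk=9  ker:fk,fl,fs,fu,fw,fx,kl,ko,ks,ku,kv,kw,kx,lo,ls,lx,os,ow,ox,sv,sw,sx,uv,uw,vw,vx,wx
∂2: piv[bfl,bkv,bkx,bls,blx,box,buw,fks,fkx,fls,fsx,klo,ksv,kuv,kuw,kvw,lox,svx,swx] rk=19  ker:ksx,uvw
∂1c = 0
c vs im∂2: residual ≠ 0 ⇒ not boundary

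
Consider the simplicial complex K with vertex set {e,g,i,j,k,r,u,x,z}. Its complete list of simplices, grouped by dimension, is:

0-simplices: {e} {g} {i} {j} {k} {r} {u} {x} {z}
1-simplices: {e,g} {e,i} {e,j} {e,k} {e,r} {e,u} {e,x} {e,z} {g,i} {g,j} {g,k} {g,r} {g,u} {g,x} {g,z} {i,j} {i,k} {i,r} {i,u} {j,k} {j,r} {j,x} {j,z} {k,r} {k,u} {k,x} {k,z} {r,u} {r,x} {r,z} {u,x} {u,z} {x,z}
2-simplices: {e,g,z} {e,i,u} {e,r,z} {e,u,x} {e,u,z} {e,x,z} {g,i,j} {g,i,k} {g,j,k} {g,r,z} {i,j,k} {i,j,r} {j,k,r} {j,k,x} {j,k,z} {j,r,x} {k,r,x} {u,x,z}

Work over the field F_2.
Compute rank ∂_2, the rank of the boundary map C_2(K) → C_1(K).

rank∂_2=15

n_0=9 n_1=33 n_2=18  [Z2]
∂1: piv[eg,ei,ej,ek,er,eu,ex,ez] rk=8  ker:gi,gj,gk,gr,gu,gx,gz,ij,ik,ir,iu,jk,jr,jx,jz,kr,ku,kx,kz,ru,rx,rz,ux,uz,xz
∂2: piv[egz,eiu,erz,eux,euz,exz,gij,gik,gjk,grz,ijr,jkr,jkx,jkz,jrx] rk=15  ker:ijk,krx,uxz
rk∂_2=15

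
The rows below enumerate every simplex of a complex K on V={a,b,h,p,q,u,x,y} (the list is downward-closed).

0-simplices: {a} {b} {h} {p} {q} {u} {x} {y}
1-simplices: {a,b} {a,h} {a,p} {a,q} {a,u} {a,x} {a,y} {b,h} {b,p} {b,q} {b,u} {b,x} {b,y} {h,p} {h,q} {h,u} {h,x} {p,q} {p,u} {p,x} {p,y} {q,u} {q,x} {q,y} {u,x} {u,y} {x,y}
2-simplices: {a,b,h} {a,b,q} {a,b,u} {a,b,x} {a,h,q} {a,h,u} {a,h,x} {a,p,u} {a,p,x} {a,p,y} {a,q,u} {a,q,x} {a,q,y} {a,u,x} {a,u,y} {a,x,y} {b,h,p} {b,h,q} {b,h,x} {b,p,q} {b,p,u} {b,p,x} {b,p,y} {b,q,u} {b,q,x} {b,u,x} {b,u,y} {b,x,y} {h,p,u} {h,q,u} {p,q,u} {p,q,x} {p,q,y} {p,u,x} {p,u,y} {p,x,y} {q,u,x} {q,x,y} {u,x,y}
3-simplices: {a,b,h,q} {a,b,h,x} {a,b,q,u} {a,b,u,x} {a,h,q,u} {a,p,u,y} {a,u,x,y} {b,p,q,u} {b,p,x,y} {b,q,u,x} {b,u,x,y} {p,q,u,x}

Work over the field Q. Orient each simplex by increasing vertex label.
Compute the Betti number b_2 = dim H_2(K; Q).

n_0=8 n_1=27 n_2=39 n_3=12  [Q]
∂1: piv[ab,ah,ap,aq,au,ax,ay] rk=7  ker:bh,bp,bq,bu,bx,by,hp,hq,hu,hx,pq,pu,px,py,qu,qx,qy,ux,uy,xy
∂2: piv[abh,abq,abu,abx,ahq,ahu,ahx,apu,apx,apy,aqu,aqx,aqy,aux,auy,axy,bhp,bpq,bpu,bpy] rk=20  ker:bhq,bhx,bpx,bqu,bqx,bux,buy,bxy,hpu,hqu,pqu,pqx,pqy,pux,puy,pxy,qux,qxy,uxy
∂3: piv[abhq,abhx,abqu,abux,ahqu,apuy,auxy,bpqu,bpxy,bqux,buxy,pqux] rk=12
b_2=(39−20)−12=7

b_2=7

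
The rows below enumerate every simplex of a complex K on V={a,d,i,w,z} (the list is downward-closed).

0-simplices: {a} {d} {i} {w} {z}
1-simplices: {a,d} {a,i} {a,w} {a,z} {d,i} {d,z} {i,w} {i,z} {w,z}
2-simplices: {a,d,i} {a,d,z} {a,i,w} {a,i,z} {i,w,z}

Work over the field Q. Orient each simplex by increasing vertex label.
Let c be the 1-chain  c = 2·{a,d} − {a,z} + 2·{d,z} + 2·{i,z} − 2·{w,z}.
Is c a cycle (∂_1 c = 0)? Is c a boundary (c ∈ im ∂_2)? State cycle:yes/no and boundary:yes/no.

cycle:no boundary:no

n_0=5 n_1=9 n_2=5  [Q]
∂1: piv[ad,ai,aw,az] rk=4  ker:di,dz,iw,iz,wz
∂2: piv[adi,adz,aiw,aiz,iwz] rk=5
∂1c = −{a} − 2·{i} + 2·{w} + {z}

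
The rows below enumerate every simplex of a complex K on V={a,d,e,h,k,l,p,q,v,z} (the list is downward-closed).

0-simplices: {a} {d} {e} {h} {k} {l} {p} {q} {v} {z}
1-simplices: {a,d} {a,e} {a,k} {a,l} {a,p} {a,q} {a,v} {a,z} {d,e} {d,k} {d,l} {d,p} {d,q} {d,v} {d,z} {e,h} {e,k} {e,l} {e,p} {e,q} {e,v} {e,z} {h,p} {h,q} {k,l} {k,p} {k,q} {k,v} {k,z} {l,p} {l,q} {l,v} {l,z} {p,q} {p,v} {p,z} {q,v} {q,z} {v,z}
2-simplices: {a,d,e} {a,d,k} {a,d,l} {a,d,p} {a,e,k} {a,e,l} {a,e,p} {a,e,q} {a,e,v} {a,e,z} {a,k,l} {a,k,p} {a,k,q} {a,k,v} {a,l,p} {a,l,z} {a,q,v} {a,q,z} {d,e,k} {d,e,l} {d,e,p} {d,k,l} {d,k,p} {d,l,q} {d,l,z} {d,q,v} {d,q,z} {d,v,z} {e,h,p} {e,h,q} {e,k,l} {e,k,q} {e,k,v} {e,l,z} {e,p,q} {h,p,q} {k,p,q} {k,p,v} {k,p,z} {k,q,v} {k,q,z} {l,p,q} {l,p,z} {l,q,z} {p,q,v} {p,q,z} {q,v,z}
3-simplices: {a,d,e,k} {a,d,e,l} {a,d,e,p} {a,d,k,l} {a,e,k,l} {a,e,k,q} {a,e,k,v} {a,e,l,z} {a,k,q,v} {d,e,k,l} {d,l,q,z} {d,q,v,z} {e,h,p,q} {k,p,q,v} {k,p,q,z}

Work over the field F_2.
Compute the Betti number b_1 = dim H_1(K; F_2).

b_1=1

n_0=10 n_1=39 n_2=47 n_3=15  [Z2]
∂1: piv[ad,ae,ak,al,ap,aq,av,az,eh] rk=9  ker:de,dk,dl,dp,dq,dv,dz,ek,el,ep,eq,ev,ez,hp,hq,kl,kp,kq,kv,kz,lp,lq,lv,lz,pq,pv,pz,qv,qz,vz
∂2: piv[ade,adk,adl,adp,aek,ael,aep,aeq,aev,aez,akl,akp,akq,akv,alp,alz,aqv,aqz,dlq,dlz,dqv,dqz,dvz,ehp,ehq,epq,kpv,kpz,kqz] rk=29  ker:dek,del,dep,dkl,dkp,ekl,ekq,ekv,elz,hpq,kpq,kqv,lpq,lpz,lqz,pqv,pqz,qvz
∂3: piv[adek,adel,adep,adkl,aekl,aekq,aekv,aelz,akqv,dlqz,dqvz,ehpq,kpqv,kpqz] rk=14  ker:dekl
b_1=(39−9)−29=1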